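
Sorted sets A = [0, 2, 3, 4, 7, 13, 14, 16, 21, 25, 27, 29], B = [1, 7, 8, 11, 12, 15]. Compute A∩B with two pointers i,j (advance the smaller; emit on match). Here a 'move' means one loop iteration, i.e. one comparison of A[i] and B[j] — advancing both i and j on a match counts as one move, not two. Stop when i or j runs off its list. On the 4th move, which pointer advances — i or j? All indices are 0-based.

i

[i=0,j=0] 0<1 → i++
[i=1,j=0] 2>1 → j++
[i=1,j=1] 2<7 → i++
[i=2,j=1] 3<7 → i++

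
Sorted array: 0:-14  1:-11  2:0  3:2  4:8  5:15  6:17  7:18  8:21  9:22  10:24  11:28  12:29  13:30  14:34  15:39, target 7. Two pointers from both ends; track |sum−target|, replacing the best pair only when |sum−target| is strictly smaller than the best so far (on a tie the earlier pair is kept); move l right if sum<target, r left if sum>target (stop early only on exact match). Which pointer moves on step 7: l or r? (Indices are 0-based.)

r

l=0 r=15: -14+39=25 d=18 *, r--
l=0 r=14: -14+34=20 d=13 *, r--
l=0 r=13: -14+30=16 d=9 *, r--
l=0 r=12: -14+29=15 d=8 *, r--
l=0 r=11: -14+28=14 d=7 *, r--
l=0 r=10: -14+24=10 d=3 *, r--
l=0 r=9: -14+22=8 d=1 *, r--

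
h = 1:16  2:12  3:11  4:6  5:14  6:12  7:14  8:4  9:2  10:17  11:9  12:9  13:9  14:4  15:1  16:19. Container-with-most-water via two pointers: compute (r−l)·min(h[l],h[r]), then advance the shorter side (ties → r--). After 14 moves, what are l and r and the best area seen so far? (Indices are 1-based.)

l=15, r=16, best area=240

l=1 r=16: min(16,19)*15=240 best=240 *, l++
l=2 r=16: min(12,19)*14=168 best=240, l++
l=3 r=16: min(11,19)*13=143 best=240, l++
l=4 r=16: min(6,19)*12=72 best=240, l++
l=5 r=16: min(14,19)*11=154 best=240, l++
l=6 r=16: min(12,19)*10=120 best=240, l++
l=7 r=16: min(14,19)*9=126 best=240, l++
l=8 r=16: min(4,19)*8=32 best=240, l++
l=9 r=16: min(2,19)*7=14 best=240, l++
l=10 r=16: min(17,19)*6=102 best=240, l++
l=11 r=16: min(9,19)*5=45 best=240, l++
l=12 r=16: min(9,19)*4=36 best=240, l++
l=13 r=16: min(9,19)*3=27 best=240, l++
l=14 r=16: min(4,19)*2=8 best=240, l++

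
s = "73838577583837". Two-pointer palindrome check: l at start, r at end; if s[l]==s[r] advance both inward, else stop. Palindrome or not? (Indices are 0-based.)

[0,13] '7'=='7' → l++,r--
[1,12] '3'=='3' → l++,r--
[2,11] '8'=='8' → l++,r--
[3,10] '3'=='3' → l++,r--
[4,9] '8'=='8' → l++,r--
[5,8] '5'=='5' → l++,r--
[6,7] '7'=='7' → l++,r--

palindrome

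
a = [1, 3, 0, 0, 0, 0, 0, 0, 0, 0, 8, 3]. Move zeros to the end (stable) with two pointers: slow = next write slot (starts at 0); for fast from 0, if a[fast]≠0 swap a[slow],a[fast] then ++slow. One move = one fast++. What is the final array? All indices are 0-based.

slow=0 fast=0: a[fast]=1≠0 swap→a[0]=1, slow++,fast++
slow=1 fast=1: a[fast]=3≠0 swap→a[1]=3, slow++,fast++
slow=2 fast=2: a[fast]=0, fast++
slow=2 fast=3: a[fast]=0, fast++
slow=2 fast=4: a[fast]=0, fast++
slow=2 fast=5: a[fast]=0, fast++
slow=2 fast=6: a[fast]=0, fast++
slow=2 fast=7: a[fast]=0, fast++
slow=2 fast=8: a[fast]=0, fast++
slow=2 fast=9: a[fast]=0, fast++
slow=2 fast=10: a[fast]=8≠0 swap→a[2]=8, slow++,fast++
slow=3 fast=11: a[fast]=3≠0 swap→a[3]=3, slow++,fast++

[1, 3, 8, 3, 0, 0, 0, 0, 0, 0, 0, 0]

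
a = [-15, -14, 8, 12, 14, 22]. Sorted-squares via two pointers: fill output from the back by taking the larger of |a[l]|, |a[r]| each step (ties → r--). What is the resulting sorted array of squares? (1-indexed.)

[1,6] |-15|<=|22| out[6]=484 → r--
[1,5] |-15|>|14| out[5]=225 → l++
[2,5] |-14|<=|14| out[4]=196 → r--
[2,4] |-14|>|12| out[3]=196 → l++
[3,4] |8|<=|12| out[2]=144 → r--
[3,3] |8|<=|8| out[1]=64 → r--

[64, 144, 196, 196, 225, 484]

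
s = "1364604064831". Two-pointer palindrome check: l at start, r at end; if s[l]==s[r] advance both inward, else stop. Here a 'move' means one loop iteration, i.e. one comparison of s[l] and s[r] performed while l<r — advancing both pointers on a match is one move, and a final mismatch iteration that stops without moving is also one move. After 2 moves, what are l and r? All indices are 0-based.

l=0 r=12: '1'=='1', l++,r--
l=1 r=11: '3'=='3', l++,r--

l=2, r=10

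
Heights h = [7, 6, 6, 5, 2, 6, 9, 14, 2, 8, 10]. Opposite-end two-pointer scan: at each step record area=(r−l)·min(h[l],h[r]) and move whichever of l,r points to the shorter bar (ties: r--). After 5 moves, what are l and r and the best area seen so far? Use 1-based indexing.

l=6, r=11, best area=70

[1,11] min(7,10)*10=70 best=70 * → l++
[2,11] min(6,10)*9=54 best=70 → l++
[3,11] min(6,10)*8=48 best=70 → l++
[4,11] min(5,10)*7=35 best=70 → l++
[5,11] min(2,10)*6=12 best=70 → l++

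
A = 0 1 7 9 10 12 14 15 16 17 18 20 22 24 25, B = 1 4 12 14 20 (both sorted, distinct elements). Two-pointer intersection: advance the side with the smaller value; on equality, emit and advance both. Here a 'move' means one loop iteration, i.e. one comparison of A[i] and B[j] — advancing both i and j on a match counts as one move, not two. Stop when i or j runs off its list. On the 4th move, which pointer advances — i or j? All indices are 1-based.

[i=1,j=1] 0<1 → i++
[i=2,j=1] 1==1 emit → i++,j++
[i=3,j=2] 7>4 → j++
[i=3,j=3] 7<12 → i++

i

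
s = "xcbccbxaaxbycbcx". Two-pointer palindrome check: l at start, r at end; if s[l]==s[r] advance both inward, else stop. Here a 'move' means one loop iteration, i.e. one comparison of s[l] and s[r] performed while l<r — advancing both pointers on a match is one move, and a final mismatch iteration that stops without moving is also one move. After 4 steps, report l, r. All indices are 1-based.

l=5, r=12

[1,16] 'x'=='x' → l++,r--
[2,15] 'c'=='c' → l++,r--
[3,14] 'b'=='b' → l++,r--
[4,13] 'c'=='c' → l++,r--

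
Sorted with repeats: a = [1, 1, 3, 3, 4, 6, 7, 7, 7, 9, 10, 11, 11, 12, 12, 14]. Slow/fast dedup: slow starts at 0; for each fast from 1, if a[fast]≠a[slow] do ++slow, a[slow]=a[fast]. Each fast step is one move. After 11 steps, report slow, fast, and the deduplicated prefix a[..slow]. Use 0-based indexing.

slow=7, fast=12, prefix=[1, 3, 4, 6, 7, 9, 10, 11]

(s=0,f=1) a[fast]=1=a[slow] dup → fast++
(s=0,f=2) a[fast]=3≠a[slow]=1 write a[1]=3 → slow++,fast++
(s=1,f=3) a[fast]=3=a[slow] dup → fast++
(s=1,f=4) a[fast]=4≠a[slow]=3 write a[2]=4 → slow++,fast++
(s=2,f=5) a[fast]=6≠a[slow]=4 write a[3]=6 → slow++,fast++
(s=3,f=6) a[fast]=7≠a[slow]=6 write a[4]=7 → slow++,fast++
(s=4,f=7) a[fast]=7=a[slow] dup → fast++
(s=4,f=8) a[fast]=7=a[slow] dup → fast++
(s=4,f=9) a[fast]=9≠a[slow]=7 write a[5]=9 → slow++,fast++
(s=5,f=10) a[fast]=10≠a[slow]=9 write a[6]=10 → slow++,fast++
(s=6,f=11) a[fast]=11≠a[slow]=10 write a[7]=11 → slow++,fast++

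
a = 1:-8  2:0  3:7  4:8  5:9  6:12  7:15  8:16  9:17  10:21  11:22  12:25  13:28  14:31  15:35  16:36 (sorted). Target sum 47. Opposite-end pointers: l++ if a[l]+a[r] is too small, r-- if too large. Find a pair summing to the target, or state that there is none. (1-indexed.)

[1,16] -8+36=28 <47 → l++
[2,16] 0+36=36 <47 → l++
[3,16] 7+36=43 <47 → l++
[4,16] 8+36=44 <47 → l++
[5,16] 9+36=45 <47 → l++
[6,16] 12+36=48 >47 → r--
[6,15] 12+35=47 → found

(12, 35)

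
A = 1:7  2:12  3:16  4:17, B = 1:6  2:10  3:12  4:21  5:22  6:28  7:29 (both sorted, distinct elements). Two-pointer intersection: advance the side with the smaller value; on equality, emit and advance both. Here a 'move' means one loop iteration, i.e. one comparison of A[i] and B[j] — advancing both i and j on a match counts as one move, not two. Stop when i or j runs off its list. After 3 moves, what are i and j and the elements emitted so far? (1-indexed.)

[i=1,j=1] 7>6 → j++
[i=1,j=2] 7<10 → i++
[i=2,j=2] 12>10 → j++

i=2, j=3, emitted=[]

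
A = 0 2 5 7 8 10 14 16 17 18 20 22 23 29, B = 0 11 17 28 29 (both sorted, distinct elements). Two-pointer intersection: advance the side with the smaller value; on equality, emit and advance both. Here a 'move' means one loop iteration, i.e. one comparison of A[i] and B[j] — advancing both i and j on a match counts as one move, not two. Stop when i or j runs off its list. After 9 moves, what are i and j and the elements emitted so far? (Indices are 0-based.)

[i=0,j=0] 0==0 emit → i++,j++
[i=1,j=1] 2<11 → i++
[i=2,j=1] 5<11 → i++
[i=3,j=1] 7<11 → i++
[i=4,j=1] 8<11 → i++
[i=5,j=1] 10<11 → i++
[i=6,j=1] 14>11 → j++
[i=6,j=2] 14<17 → i++
[i=7,j=2] 16<17 → i++

i=8, j=2, emitted=[0]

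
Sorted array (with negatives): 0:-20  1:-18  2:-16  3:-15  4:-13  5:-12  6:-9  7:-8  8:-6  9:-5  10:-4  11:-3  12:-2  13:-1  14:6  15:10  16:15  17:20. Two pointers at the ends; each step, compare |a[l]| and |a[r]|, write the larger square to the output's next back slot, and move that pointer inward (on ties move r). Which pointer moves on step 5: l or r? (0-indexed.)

r

l=0 r=17: |-20|<=|20| out[17]=400, r--
l=0 r=16: |-20|>|15| out[16]=400, l++
l=1 r=16: |-18|>|15| out[15]=324, l++
l=2 r=16: |-16|>|15| out[14]=256, l++
l=3 r=16: |-15|<=|15| out[13]=225, r--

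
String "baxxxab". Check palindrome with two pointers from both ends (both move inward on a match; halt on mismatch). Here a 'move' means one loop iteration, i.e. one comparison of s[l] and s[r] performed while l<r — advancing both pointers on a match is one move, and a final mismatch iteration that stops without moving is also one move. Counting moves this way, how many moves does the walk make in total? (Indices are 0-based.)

[0,6] 'b'=='b' → l++,r--
[1,5] 'a'=='a' → l++,r--
[2,4] 'x'=='x' → l++,r--

3 moves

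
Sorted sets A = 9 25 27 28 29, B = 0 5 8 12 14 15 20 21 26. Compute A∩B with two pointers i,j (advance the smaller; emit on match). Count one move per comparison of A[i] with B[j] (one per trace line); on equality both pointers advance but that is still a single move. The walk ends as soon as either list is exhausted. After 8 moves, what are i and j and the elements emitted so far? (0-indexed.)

i=1, j=7, emitted=[]

[i=0,j=0] 9>0 → j++
[i=0,j=1] 9>5 → j++
[i=0,j=2] 9>8 → j++
[i=0,j=3] 9<12 → i++
[i=1,j=3] 25>12 → j++
[i=1,j=4] 25>14 → j++
[i=1,j=5] 25>15 → j++
[i=1,j=6] 25>20 → j++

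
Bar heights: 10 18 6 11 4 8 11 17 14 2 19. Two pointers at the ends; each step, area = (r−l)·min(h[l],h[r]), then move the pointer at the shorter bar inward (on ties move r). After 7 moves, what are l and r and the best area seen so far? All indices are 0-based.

[0,10] min(10,19)*10=100 best=100 * → l++
[1,10] min(18,19)*9=162 best=162 * → l++
[2,10] min(6,19)*8=48 best=162 → l++
[3,10] min(11,19)*7=77 best=162 → l++
[4,10] min(4,19)*6=24 best=162 → l++
[5,10] min(8,19)*5=40 best=162 → l++
[6,10] min(11,19)*4=44 best=162 → l++

l=7, r=10, best area=162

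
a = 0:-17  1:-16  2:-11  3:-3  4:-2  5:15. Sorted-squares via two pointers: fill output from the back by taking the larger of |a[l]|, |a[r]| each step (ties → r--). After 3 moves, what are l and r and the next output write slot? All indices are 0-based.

l=2, r=4, next write slot=2

[0,5] |-17|>|15| out[5]=289 → l++
[1,5] |-16|>|15| out[4]=256 → l++
[2,5] |-11|<=|15| out[3]=225 → r--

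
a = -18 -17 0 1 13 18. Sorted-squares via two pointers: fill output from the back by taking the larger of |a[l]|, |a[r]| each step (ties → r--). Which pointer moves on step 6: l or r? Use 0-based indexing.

l=0 r=5: |-18|<=|18| out[5]=324, r--
l=0 r=4: |-18|>|13| out[4]=324, l++
l=1 r=4: |-17|>|13| out[3]=289, l++
l=2 r=4: |0|<=|13| out[2]=169, r--
l=2 r=3: |0|<=|1| out[1]=1, r--
l=2 r=2: |0|<=|0| out[0]=0, r--

r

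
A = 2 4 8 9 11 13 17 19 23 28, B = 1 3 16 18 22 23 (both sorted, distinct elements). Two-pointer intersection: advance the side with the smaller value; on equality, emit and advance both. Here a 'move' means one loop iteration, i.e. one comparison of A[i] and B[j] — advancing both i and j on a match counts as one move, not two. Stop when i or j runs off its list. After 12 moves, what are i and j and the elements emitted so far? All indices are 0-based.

i=8, j=4, emitted=[]

i=0 j=0: 2>1, j++
i=0 j=1: 2<3, i++
i=1 j=1: 4>3, j++
i=1 j=2: 4<16, i++
i=2 j=2: 8<16, i++
i=3 j=2: 9<16, i++
i=4 j=2: 11<16, i++
i=5 j=2: 13<16, i++
i=6 j=2: 17>16, j++
i=6 j=3: 17<18, i++
i=7 j=3: 19>18, j++
i=7 j=4: 19<22, i++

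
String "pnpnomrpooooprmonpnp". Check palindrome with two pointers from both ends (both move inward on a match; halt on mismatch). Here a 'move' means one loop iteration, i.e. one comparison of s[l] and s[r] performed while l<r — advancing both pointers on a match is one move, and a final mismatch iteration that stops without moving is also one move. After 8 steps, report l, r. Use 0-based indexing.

l=8, r=11

l=0 r=19: 'p'=='p', l++,r--
l=1 r=18: 'n'=='n', l++,r--
l=2 r=17: 'p'=='p', l++,r--
l=3 r=16: 'n'=='n', l++,r--
l=4 r=15: 'o'=='o', l++,r--
l=5 r=14: 'm'=='m', l++,r--
l=6 r=13: 'r'=='r', l++,r--
l=7 r=12: 'p'=='p', l++,r--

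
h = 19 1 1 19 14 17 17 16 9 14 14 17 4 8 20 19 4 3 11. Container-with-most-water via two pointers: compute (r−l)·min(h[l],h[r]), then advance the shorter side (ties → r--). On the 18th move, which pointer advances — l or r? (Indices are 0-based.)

l

l=0 r=18: min(19,11)*18=198 best=198 *, r--
l=0 r=17: min(19,3)*17=51 best=198, r--
l=0 r=16: min(19,4)*16=64 best=198, r--
l=0 r=15: min(19,19)*15=285 best=285 *, r--
l=0 r=14: min(19,20)*14=266 best=285, l++
l=1 r=14: min(1,20)*13=13 best=285, l++
l=2 r=14: min(1,20)*12=12 best=285, l++
l=3 r=14: min(19,20)*11=209 best=285, l++
l=4 r=14: min(14,20)*10=140 best=285, l++
l=5 r=14: min(17,20)*9=153 best=285, l++
l=6 r=14: min(17,20)*8=136 best=285, l++
l=7 r=14: min(16,20)*7=112 best=285, l++
l=8 r=14: min(9,20)*6=54 best=285, l++
l=9 r=14: min(14,20)*5=70 best=285, l++
l=10 r=14: min(14,20)*4=56 best=285, l++
l=11 r=14: min(17,20)*3=51 best=285, l++
l=12 r=14: min(4,20)*2=8 best=285, l++
l=13 r=14: min(8,20)*1=8 best=285, l++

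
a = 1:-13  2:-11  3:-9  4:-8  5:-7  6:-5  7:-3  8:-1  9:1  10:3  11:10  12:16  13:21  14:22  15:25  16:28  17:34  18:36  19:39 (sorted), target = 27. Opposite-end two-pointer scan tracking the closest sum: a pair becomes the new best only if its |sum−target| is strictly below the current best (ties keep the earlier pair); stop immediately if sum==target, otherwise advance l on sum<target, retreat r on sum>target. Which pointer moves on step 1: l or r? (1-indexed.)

l

l=1 r=19: -13+39=26 d=1 *, l++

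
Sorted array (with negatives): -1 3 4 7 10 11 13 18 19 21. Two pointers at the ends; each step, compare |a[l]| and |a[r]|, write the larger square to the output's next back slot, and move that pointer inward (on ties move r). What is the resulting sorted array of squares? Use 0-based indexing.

[1, 9, 16, 49, 100, 121, 169, 324, 361, 441]

l=0 r=9: |-1|<=|21| out[9]=441, r--
l=0 r=8: |-1|<=|19| out[8]=361, r--
l=0 r=7: |-1|<=|18| out[7]=324, r--
l=0 r=6: |-1|<=|13| out[6]=169, r--
l=0 r=5: |-1|<=|11| out[5]=121, r--
l=0 r=4: |-1|<=|10| out[4]=100, r--
l=0 r=3: |-1|<=|7| out[3]=49, r--
l=0 r=2: |-1|<=|4| out[2]=16, r--
l=0 r=1: |-1|<=|3| out[1]=9, r--
l=0 r=0: |-1|<=|-1| out[0]=1, r--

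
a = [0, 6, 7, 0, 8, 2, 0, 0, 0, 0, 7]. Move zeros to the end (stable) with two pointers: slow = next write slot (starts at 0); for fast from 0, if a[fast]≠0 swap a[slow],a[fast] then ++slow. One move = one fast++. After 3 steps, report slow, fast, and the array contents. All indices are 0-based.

(s=0,f=0) a[fast]=0 → fast++
(s=0,f=1) a[fast]=6≠0 swap→a[0]=6 → slow++,fast++
(s=1,f=2) a[fast]=7≠0 swap→a[1]=7 → slow++,fast++

slow=2, fast=3, a=[6, 7, 0, 0, 8, 2, 0, 0, 0, 0, 7]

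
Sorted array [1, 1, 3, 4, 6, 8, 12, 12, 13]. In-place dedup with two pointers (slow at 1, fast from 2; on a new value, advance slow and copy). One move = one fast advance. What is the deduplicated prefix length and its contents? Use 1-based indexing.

length 7; prefix = [1, 3, 4, 6, 8, 12, 13]

(s=1,f=2) a[fast]=1=a[slow] dup → fast++
(s=1,f=3) a[fast]=3≠a[slow]=1 write a[2]=3 → slow++,fast++
(s=2,f=4) a[fast]=4≠a[slow]=3 write a[3]=4 → slow++,fast++
(s=3,f=5) a[fast]=6≠a[slow]=4 write a[4]=6 → slow++,fast++
(s=4,f=6) a[fast]=8≠a[slow]=6 write a[5]=8 → slow++,fast++
(s=5,f=7) a[fast]=12≠a[slow]=8 write a[6]=12 → slow++,fast++
(s=6,f=8) a[fast]=12=a[slow] dup → fast++
(s=6,f=9) a[fast]=13≠a[slow]=12 write a[7]=13 → slow++,fast++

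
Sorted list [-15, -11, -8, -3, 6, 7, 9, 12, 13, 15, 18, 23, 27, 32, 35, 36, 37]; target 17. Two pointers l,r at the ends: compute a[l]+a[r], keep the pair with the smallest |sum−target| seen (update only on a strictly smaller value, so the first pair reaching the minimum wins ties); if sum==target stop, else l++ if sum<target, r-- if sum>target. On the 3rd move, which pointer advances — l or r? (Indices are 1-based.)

r

l=1 r=17: -15+37=22 d=5 *, r--
l=1 r=16: -15+36=21 d=4 *, r--
l=1 r=15: -15+35=20 d=3 *, r--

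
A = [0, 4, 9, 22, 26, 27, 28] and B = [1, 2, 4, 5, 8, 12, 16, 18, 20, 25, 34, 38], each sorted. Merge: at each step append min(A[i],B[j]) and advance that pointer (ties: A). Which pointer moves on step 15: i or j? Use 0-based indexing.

i=0 j=0: A[i]=0<=B[j]=1 take 0, i++
i=1 j=0: A[i]=4>B[j]=1 take 1, j++
i=1 j=1: A[i]=4>B[j]=2 take 2, j++
i=1 j=2: A[i]=4<=B[j]=4 take 4, i++
i=2 j=2: A[i]=9>B[j]=4 take 4, j++
i=2 j=3: A[i]=9>B[j]=5 take 5, j++
i=2 j=4: A[i]=9>B[j]=8 take 8, j++
i=2 j=5: A[i]=9<=B[j]=12 take 9, i++
i=3 j=5: A[i]=22>B[j]=12 take 12, j++
i=3 j=6: A[i]=22>B[j]=16 take 16, j++
i=3 j=7: A[i]=22>B[j]=18 take 18, j++
i=3 j=8: A[i]=22>B[j]=20 take 20, j++
i=3 j=9: A[i]=22<=B[j]=25 take 22, i++
i=4 j=9: A[i]=26>B[j]=25 take 25, j++
i=4 j=10: A[i]=26<=B[j]=34 take 26, i++

i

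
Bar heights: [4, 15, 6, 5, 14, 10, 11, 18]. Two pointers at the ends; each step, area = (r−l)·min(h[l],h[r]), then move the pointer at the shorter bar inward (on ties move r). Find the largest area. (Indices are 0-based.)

l=0 r=7: min(4,18)*7=28 best=28 *, l++
l=1 r=7: min(15,18)*6=90 best=90 *, l++
l=2 r=7: min(6,18)*5=30 best=90, l++
l=3 r=7: min(5,18)*4=20 best=90, l++
l=4 r=7: min(14,18)*3=42 best=90, l++
l=5 r=7: min(10,18)*2=20 best=90, l++
l=6 r=7: min(11,18)*1=11 best=90, l++

max area = 90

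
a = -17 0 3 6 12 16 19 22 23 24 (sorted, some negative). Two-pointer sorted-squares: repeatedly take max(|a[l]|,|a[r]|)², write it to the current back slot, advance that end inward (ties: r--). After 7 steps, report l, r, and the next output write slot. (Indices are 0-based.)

l=1, r=3, next write slot=2

l=0 r=9: |-17|<=|24| out[9]=576, r--
l=0 r=8: |-17|<=|23| out[8]=529, r--
l=0 r=7: |-17|<=|22| out[7]=484, r--
l=0 r=6: |-17|<=|19| out[6]=361, r--
l=0 r=5: |-17|>|16| out[5]=289, l++
l=1 r=5: |0|<=|16| out[4]=256, r--
l=1 r=4: |0|<=|12| out[3]=144, r--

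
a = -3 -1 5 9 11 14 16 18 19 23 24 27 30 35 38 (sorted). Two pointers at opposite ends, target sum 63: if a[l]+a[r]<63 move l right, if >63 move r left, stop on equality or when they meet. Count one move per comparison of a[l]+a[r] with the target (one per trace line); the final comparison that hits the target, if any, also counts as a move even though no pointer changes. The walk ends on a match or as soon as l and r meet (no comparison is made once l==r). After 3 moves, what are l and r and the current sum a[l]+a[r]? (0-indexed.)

l=3, r=14, sum=47

l=0 r=14: -3+38=35 <63, l++
l=1 r=14: -1+38=37 <63, l++
l=2 r=14: 5+38=43 <63, l++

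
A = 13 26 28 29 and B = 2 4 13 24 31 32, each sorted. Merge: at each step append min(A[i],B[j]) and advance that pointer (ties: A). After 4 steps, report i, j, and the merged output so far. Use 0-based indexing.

i=1, j=3, merged so far=[2, 4, 13, 13]

i=0 j=0: A[i]=13>B[j]=2 take 2, j++
i=0 j=1: A[i]=13>B[j]=4 take 4, j++
i=0 j=2: A[i]=13<=B[j]=13 take 13, i++
i=1 j=2: A[i]=26>B[j]=13 take 13, j++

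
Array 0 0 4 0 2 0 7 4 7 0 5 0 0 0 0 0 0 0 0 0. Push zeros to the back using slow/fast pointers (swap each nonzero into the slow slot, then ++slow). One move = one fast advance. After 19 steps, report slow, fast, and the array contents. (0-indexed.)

slow=6, fast=19, a=[4, 2, 7, 4, 7, 5, 0, 0, 0, 0, 0, 0, 0, 0, 0, 0, 0, 0, 0, 0]

slow=0 fast=0: a[fast]=0, fast++
slow=0 fast=1: a[fast]=0, fast++
slow=0 fast=2: a[fast]=4≠0 swap→a[0]=4, slow++,fast++
slow=1 fast=3: a[fast]=0, fast++
slow=1 fast=4: a[fast]=2≠0 swap→a[1]=2, slow++,fast++
slow=2 fast=5: a[fast]=0, fast++
slow=2 fast=6: a[fast]=7≠0 swap→a[2]=7, slow++,fast++
slow=3 fast=7: a[fast]=4≠0 swap→a[3]=4, slow++,fast++
slow=4 fast=8: a[fast]=7≠0 swap→a[4]=7, slow++,fast++
slow=5 fast=9: a[fast]=0, fast++
slow=5 fast=10: a[fast]=5≠0 swap→a[5]=5, slow++,fast++
slow=6 fast=11: a[fast]=0, fast++
slow=6 fast=12: a[fast]=0, fast++
slow=6 fast=13: a[fast]=0, fast++
slow=6 fast=14: a[fast]=0, fast++
slow=6 fast=15: a[fast]=0, fast++
slow=6 fast=16: a[fast]=0, fast++
slow=6 fast=17: a[fast]=0, fast++
slow=6 fast=18: a[fast]=0, fast++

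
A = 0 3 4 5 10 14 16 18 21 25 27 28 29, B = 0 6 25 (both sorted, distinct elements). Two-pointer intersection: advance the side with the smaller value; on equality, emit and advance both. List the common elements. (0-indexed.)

[i=0,j=0] 0==0 emit → i++,j++
[i=1,j=1] 3<6 → i++
[i=2,j=1] 4<6 → i++
[i=3,j=1] 5<6 → i++
[i=4,j=1] 10>6 → j++
[i=4,j=2] 10<25 → i++
[i=5,j=2] 14<25 → i++
[i=6,j=2] 16<25 → i++
[i=7,j=2] 18<25 → i++
[i=8,j=2] 21<25 → i++
[i=9,j=2] 25==25 emit → i++,j++

intersection = [0, 25]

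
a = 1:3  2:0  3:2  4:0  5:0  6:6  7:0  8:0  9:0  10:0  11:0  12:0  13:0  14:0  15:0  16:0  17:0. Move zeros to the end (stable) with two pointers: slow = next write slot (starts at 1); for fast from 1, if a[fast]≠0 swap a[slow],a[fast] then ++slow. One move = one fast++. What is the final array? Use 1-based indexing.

[3, 2, 6, 0, 0, 0, 0, 0, 0, 0, 0, 0, 0, 0, 0, 0, 0]

(s=1,f=1) a[fast]=3≠0 swap→a[1]=3 → slow++,fast++
(s=2,f=2) a[fast]=0 → fast++
(s=2,f=3) a[fast]=2≠0 swap→a[2]=2 → slow++,fast++
(s=3,f=4) a[fast]=0 → fast++
(s=3,f=5) a[fast]=0 → fast++
(s=3,f=6) a[fast]=6≠0 swap→a[3]=6 → slow++,fast++
(s=4,f=7) a[fast]=0 → fast++
(s=4,f=8) a[fast]=0 → fast++
(s=4,f=9) a[fast]=0 → fast++
(s=4,f=10) a[fast]=0 → fast++
(s=4,f=11) a[fast]=0 → fast++
(s=4,f=12) a[fast]=0 → fast++
(s=4,f=13) a[fast]=0 → fast++
(s=4,f=14) a[fast]=0 → fast++
(s=4,f=15) a[fast]=0 → fast++
(s=4,f=16) a[fast]=0 → fast++
(s=4,f=17) a[fast]=0 → fast++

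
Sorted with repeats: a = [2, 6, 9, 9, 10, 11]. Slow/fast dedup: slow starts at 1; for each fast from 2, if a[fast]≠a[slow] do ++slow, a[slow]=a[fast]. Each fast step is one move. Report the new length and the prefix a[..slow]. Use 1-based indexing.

(s=1,f=2) a[fast]=6≠a[slow]=2 write a[2]=6 → slow++,fast++
(s=2,f=3) a[fast]=9≠a[slow]=6 write a[3]=9 → slow++,fast++
(s=3,f=4) a[fast]=9=a[slow] dup → fast++
(s=3,f=5) a[fast]=10≠a[slow]=9 write a[4]=10 → slow++,fast++
(s=4,f=6) a[fast]=11≠a[slow]=10 write a[5]=11 → slow++,fast++

length 5; prefix = [2, 6, 9, 10, 11]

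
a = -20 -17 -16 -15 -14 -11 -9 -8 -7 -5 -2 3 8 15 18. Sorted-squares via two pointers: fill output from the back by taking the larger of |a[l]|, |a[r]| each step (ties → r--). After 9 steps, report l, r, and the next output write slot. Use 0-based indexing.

l=7, r=12, next write slot=5

[0,14] |-20|>|18| out[14]=400 → l++
[1,14] |-17|<=|18| out[13]=324 → r--
[1,13] |-17|>|15| out[12]=289 → l++
[2,13] |-16|>|15| out[11]=256 → l++
[3,13] |-15|<=|15| out[10]=225 → r--
[3,12] |-15|>|8| out[9]=225 → l++
[4,12] |-14|>|8| out[8]=196 → l++
[5,12] |-11|>|8| out[7]=121 → l++
[6,12] |-9|>|8| out[6]=81 → l++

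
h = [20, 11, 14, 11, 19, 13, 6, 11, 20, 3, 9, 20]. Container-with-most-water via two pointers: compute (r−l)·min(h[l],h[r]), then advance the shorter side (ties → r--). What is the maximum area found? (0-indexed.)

[0,11] min(20,20)*11=220 best=220 * → r--
[0,10] min(20,9)*10=90 best=220 → r--
[0,9] min(20,3)*9=27 best=220 → r--
[0,8] min(20,20)*8=160 best=220 → r--
[0,7] min(20,11)*7=77 best=220 → r--
[0,6] min(20,6)*6=36 best=220 → r--
[0,5] min(20,13)*5=65 best=220 → r--
[0,4] min(20,19)*4=76 best=220 → r--
[0,3] min(20,11)*3=33 best=220 → r--
[0,2] min(20,14)*2=28 best=220 → r--
[0,1] min(20,11)*1=11 best=220 → r--

max area = 220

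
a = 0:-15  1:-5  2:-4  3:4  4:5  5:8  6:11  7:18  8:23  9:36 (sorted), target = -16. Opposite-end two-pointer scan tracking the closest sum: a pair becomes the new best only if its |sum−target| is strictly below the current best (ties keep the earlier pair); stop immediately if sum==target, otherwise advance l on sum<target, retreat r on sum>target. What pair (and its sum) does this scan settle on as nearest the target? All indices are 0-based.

pair (-15, -4) with sum -19 (|Δ|=3)

l=0 r=9: -15+36=21 d=37 *, r--
l=0 r=8: -15+23=8 d=24 *, r--
l=0 r=7: -15+18=3 d=19 *, r--
l=0 r=6: -15+11=-4 d=12 *, r--
l=0 r=5: -15+8=-7 d=9 *, r--
l=0 r=4: -15+5=-10 d=6 *, r--
l=0 r=3: -15+4=-11 d=5 *, r--
l=0 r=2: -15+-4=-19 d=3 *, l++
l=1 r=2: -5+-4=-9 d=7, r--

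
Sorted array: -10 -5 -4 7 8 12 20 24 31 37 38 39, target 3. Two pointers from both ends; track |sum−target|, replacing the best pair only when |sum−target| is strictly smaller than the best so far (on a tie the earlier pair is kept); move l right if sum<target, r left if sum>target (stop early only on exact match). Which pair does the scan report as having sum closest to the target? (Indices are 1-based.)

pair (-5, 8) with sum 3 (|Δ|=0)

l=1 r=12: -10+39=29 d=26 *, r--
l=1 r=11: -10+38=28 d=25 *, r--
l=1 r=10: -10+37=27 d=24 *, r--
l=1 r=9: -10+31=21 d=18 *, r--
l=1 r=8: -10+24=14 d=11 *, r--
l=1 r=7: -10+20=10 d=7 *, r--
l=1 r=6: -10+12=2 d=1 *, l++
l=2 r=6: -5+12=7 d=4, r--
l=2 r=5: -5+8=3 d=0 *, stop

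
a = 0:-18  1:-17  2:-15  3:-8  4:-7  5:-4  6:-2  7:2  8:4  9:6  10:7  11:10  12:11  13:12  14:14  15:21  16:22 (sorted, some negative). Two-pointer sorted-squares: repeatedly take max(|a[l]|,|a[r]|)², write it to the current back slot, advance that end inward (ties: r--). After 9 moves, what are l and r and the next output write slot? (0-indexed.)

l=3, r=10, next write slot=7

[0,16] |-18|<=|22| out[16]=484 → r--
[0,15] |-18|<=|21| out[15]=441 → r--
[0,14] |-18|>|14| out[14]=324 → l++
[1,14] |-17|>|14| out[13]=289 → l++
[2,14] |-15|>|14| out[12]=225 → l++
[3,14] |-8|<=|14| out[11]=196 → r--
[3,13] |-8|<=|12| out[10]=144 → r--
[3,12] |-8|<=|11| out[9]=121 → r--
[3,11] |-8|<=|10| out[8]=100 → r--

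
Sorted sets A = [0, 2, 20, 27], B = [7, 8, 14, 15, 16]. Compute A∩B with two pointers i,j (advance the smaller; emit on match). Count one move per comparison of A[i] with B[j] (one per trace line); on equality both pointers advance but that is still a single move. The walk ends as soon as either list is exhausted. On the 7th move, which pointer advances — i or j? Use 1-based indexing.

j

[i=1,j=1] 0<7 → i++
[i=2,j=1] 2<7 → i++
[i=3,j=1] 20>7 → j++
[i=3,j=2] 20>8 → j++
[i=3,j=3] 20>14 → j++
[i=3,j=4] 20>15 → j++
[i=3,j=5] 20>16 → j++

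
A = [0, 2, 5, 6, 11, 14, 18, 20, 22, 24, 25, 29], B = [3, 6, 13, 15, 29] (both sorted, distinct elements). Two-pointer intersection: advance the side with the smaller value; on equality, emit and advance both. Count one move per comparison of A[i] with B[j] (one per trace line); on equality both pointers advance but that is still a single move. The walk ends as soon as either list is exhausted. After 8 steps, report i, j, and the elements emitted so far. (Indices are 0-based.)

[i=0,j=0] 0<3 → i++
[i=1,j=0] 2<3 → i++
[i=2,j=0] 5>3 → j++
[i=2,j=1] 5<6 → i++
[i=3,j=1] 6==6 emit → i++,j++
[i=4,j=2] 11<13 → i++
[i=5,j=2] 14>13 → j++
[i=5,j=3] 14<15 → i++

i=6, j=3, emitted=[6]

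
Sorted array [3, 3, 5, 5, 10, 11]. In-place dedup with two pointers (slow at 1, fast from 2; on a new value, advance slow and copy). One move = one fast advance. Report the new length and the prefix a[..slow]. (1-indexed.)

slow=1 fast=2: a[fast]=3=a[slow] dup, fast++
slow=1 fast=3: a[fast]=5≠a[slow]=3 write a[2]=5, slow++,fast++
slow=2 fast=4: a[fast]=5=a[slow] dup, fast++
slow=2 fast=5: a[fast]=10≠a[slow]=5 write a[3]=10, slow++,fast++
slow=3 fast=6: a[fast]=11≠a[slow]=10 write a[4]=11, slow++,fast++

length 4; prefix = [3, 5, 10, 11]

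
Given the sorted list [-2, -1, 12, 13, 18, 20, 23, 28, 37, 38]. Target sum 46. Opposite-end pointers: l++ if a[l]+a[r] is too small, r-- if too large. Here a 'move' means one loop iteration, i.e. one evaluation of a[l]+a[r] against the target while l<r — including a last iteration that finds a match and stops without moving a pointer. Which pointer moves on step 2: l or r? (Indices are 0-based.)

[0,9] -2+38=36 <46 → l++
[1,9] -1+38=37 <46 → l++

l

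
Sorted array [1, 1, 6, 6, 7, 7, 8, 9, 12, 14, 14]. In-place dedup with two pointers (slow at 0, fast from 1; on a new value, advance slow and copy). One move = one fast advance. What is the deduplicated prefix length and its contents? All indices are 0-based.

slow=0 fast=1: a[fast]=1=a[slow] dup, fast++
slow=0 fast=2: a[fast]=6≠a[slow]=1 write a[1]=6, slow++,fast++
slow=1 fast=3: a[fast]=6=a[slow] dup, fast++
slow=1 fast=4: a[fast]=7≠a[slow]=6 write a[2]=7, slow++,fast++
slow=2 fast=5: a[fast]=7=a[slow] dup, fast++
slow=2 fast=6: a[fast]=8≠a[slow]=7 write a[3]=8, slow++,fast++
slow=3 fast=7: a[fast]=9≠a[slow]=8 write a[4]=9, slow++,fast++
slow=4 fast=8: a[fast]=12≠a[slow]=9 write a[5]=12, slow++,fast++
slow=5 fast=9: a[fast]=14≠a[slow]=12 write a[6]=14, slow++,fast++
slow=6 fast=10: a[fast]=14=a[slow] dup, fast++

length 7; prefix = [1, 6, 7, 8, 9, 12, 14]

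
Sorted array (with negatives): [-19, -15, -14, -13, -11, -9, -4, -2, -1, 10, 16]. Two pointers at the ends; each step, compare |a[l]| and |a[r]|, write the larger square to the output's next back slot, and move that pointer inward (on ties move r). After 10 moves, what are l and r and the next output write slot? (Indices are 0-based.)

l=8, r=8, next write slot=0

l=0 r=10: |-19|>|16| out[10]=361, l++
l=1 r=10: |-15|<=|16| out[9]=256, r--
l=1 r=9: |-15|>|10| out[8]=225, l++
l=2 r=9: |-14|>|10| out[7]=196, l++
l=3 r=9: |-13|>|10| out[6]=169, l++
l=4 r=9: |-11|>|10| out[5]=121, l++
l=5 r=9: |-9|<=|10| out[4]=100, r--
l=5 r=8: |-9|>|-1| out[3]=81, l++
l=6 r=8: |-4|>|-1| out[2]=16, l++
l=7 r=8: |-2|>|-1| out[1]=4, l++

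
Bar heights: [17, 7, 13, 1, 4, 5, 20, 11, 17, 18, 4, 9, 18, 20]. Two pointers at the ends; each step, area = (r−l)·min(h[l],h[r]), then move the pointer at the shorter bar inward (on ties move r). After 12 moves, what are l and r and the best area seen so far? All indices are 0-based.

l=0 r=13: min(17,20)*13=221 best=221 *, l++
l=1 r=13: min(7,20)*12=84 best=221, l++
l=2 r=13: min(13,20)*11=143 best=221, l++
l=3 r=13: min(1,20)*10=10 best=221, l++
l=4 r=13: min(4,20)*9=36 best=221, l++
l=5 r=13: min(5,20)*8=40 best=221, l++
l=6 r=13: min(20,20)*7=140 best=221, r--
l=6 r=12: min(20,18)*6=108 best=221, r--
l=6 r=11: min(20,9)*5=45 best=221, r--
l=6 r=10: min(20,4)*4=16 best=221, r--
l=6 r=9: min(20,18)*3=54 best=221, r--
l=6 r=8: min(20,17)*2=34 best=221, r--

l=6, r=7, best area=221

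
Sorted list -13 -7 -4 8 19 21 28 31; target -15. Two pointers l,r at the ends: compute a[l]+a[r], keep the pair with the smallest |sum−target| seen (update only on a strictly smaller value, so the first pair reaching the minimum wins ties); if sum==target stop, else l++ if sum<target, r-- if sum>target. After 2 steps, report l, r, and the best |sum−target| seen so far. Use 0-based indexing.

l=0 r=7: -13+31=18 d=33 *, r--
l=0 r=6: -13+28=15 d=30 *, r--

l=0, r=5, best |Δ|=30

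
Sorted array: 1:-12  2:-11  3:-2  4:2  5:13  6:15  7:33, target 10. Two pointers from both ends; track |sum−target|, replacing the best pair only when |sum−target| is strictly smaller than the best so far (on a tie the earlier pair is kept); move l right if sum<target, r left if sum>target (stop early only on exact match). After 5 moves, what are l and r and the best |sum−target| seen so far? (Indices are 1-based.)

[1,7] -12+33=21 d=11 * → r--
[1,6] -12+15=3 d=7 * → l++
[2,6] -11+15=4 d=6 * → l++
[3,6] -2+15=13 d=3 * → r--
[3,5] -2+13=11 d=1 * → r--

l=3, r=4, best |Δ|=1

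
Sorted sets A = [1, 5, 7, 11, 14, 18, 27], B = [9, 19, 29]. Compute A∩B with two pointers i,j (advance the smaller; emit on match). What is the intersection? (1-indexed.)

i=1 j=1: 1<9, i++
i=2 j=1: 5<9, i++
i=3 j=1: 7<9, i++
i=4 j=1: 11>9, j++
i=4 j=2: 11<19, i++
i=5 j=2: 14<19, i++
i=6 j=2: 18<19, i++
i=7 j=2: 27>19, j++
i=7 j=3: 27<29, i++

intersection = []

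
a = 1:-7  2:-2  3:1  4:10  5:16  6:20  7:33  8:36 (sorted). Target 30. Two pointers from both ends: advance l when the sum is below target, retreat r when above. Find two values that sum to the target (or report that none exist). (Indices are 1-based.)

(10, 20)

[1,8] -7+36=29 <30 → l++
[2,8] -2+36=34 >30 → r--
[2,7] -2+33=31 >30 → r--
[2,6] -2+20=18 <30 → l++
[3,6] 1+20=21 <30 → l++
[4,6] 10+20=30 → found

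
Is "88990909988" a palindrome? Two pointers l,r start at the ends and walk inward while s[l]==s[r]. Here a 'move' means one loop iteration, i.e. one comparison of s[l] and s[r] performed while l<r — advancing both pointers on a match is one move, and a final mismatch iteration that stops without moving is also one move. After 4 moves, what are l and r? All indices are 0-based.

l=4, r=6

[0,10] '8'=='8' → l++,r--
[1,9] '8'=='8' → l++,r--
[2,8] '9'=='9' → l++,r--
[3,7] '9'=='9' → l++,r--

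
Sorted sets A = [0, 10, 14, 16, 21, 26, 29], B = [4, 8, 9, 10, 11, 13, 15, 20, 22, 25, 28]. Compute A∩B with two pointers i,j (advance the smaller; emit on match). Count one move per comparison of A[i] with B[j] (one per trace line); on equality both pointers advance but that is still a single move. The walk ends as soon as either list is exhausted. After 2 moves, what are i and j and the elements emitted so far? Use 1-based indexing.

i=2, j=2, emitted=[]

i=1 j=1: 0<4, i++
i=2 j=1: 10>4, j++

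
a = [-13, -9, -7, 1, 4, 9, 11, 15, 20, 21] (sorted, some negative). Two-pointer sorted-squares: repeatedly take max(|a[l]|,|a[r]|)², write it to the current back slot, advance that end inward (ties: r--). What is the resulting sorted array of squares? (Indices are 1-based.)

[1, 16, 49, 81, 81, 121, 169, 225, 400, 441]

[1,10] |-13|<=|21| out[10]=441 → r--
[1,9] |-13|<=|20| out[9]=400 → r--
[1,8] |-13|<=|15| out[8]=225 → r--
[1,7] |-13|>|11| out[7]=169 → l++
[2,7] |-9|<=|11| out[6]=121 → r--
[2,6] |-9|<=|9| out[5]=81 → r--
[2,5] |-9|>|4| out[4]=81 → l++
[3,5] |-7|>|4| out[3]=49 → l++
[4,5] |1|<=|4| out[2]=16 → r--
[4,4] |1|<=|1| out[1]=1 → r--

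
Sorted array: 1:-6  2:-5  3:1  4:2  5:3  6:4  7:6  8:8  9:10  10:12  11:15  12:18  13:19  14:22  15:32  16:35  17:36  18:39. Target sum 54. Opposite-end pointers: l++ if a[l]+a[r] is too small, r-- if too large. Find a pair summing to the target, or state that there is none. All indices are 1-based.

(15, 39)

l=1 r=18: -6+39=33 <54, l++
l=2 r=18: -5+39=34 <54, l++
l=3 r=18: 1+39=40 <54, l++
l=4 r=18: 2+39=41 <54, l++
l=5 r=18: 3+39=42 <54, l++
l=6 r=18: 4+39=43 <54, l++
l=7 r=18: 6+39=45 <54, l++
l=8 r=18: 8+39=47 <54, l++
l=9 r=18: 10+39=49 <54, l++
l=10 r=18: 12+39=51 <54, l++
l=11 r=18: 15+39=54, found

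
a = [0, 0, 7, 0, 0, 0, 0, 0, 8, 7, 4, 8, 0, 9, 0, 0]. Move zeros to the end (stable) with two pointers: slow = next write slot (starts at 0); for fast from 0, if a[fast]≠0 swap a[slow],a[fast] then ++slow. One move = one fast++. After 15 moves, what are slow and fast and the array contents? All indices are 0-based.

slow=0 fast=0: a[fast]=0, fast++
slow=0 fast=1: a[fast]=0, fast++
slow=0 fast=2: a[fast]=7≠0 swap→a[0]=7, slow++,fast++
slow=1 fast=3: a[fast]=0, fast++
slow=1 fast=4: a[fast]=0, fast++
slow=1 fast=5: a[fast]=0, fast++
slow=1 fast=6: a[fast]=0, fast++
slow=1 fast=7: a[fast]=0, fast++
slow=1 fast=8: a[fast]=8≠0 swap→a[1]=8, slow++,fast++
slow=2 fast=9: a[fast]=7≠0 swap→a[2]=7, slow++,fast++
slow=3 fast=10: a[fast]=4≠0 swap→a[3]=4, slow++,fast++
slow=4 fast=11: a[fast]=8≠0 swap→a[4]=8, slow++,fast++
slow=5 fast=12: a[fast]=0, fast++
slow=5 fast=13: a[fast]=9≠0 swap→a[5]=9, slow++,fast++
slow=6 fast=14: a[fast]=0, fast++

slow=6, fast=15, a=[7, 8, 7, 4, 8, 9, 0, 0, 0, 0, 0, 0, 0, 0, 0, 0]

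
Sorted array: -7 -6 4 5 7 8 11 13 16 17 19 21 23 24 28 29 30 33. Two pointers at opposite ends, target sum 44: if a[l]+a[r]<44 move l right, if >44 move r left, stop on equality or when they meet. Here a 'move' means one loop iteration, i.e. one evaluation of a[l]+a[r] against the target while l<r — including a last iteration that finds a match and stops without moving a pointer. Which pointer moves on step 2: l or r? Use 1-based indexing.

l=1 r=18: -7+33=26 <44, l++
l=2 r=18: -6+33=27 <44, l++

l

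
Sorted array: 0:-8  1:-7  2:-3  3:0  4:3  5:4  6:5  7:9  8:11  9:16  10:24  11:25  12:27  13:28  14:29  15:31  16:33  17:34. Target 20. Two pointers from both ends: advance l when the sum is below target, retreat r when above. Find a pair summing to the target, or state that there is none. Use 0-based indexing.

[0,17] -8+34=26 >20 → r--
[0,16] -8+33=25 >20 → r--
[0,15] -8+31=23 >20 → r--
[0,14] -8+29=21 >20 → r--
[0,13] -8+28=20 → found

(-8, 28)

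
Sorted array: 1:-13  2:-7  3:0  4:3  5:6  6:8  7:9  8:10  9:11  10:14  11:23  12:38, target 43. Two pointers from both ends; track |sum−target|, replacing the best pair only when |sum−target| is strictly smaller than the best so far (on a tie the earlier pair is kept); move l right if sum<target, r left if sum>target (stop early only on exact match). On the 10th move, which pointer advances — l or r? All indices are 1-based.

l=1 r=12: -13+38=25 d=18 *, l++
l=2 r=12: -7+38=31 d=12 *, l++
l=3 r=12: 0+38=38 d=5 *, l++
l=4 r=12: 3+38=41 d=2 *, l++
l=5 r=12: 6+38=44 d=1 *, r--
l=5 r=11: 6+23=29 d=14, l++
l=6 r=11: 8+23=31 d=12, l++
l=7 r=11: 9+23=32 d=11, l++
l=8 r=11: 10+23=33 d=10, l++
l=9 r=11: 11+23=34 d=9, l++

l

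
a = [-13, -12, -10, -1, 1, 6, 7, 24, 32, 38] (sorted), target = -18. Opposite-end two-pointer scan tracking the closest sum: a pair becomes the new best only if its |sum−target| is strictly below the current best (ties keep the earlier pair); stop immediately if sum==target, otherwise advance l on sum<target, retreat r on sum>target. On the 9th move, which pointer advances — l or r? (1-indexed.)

l

l=1 r=10: -13+38=25 d=43 *, r--
l=1 r=9: -13+32=19 d=37 *, r--
l=1 r=8: -13+24=11 d=29 *, r--
l=1 r=7: -13+7=-6 d=12 *, r--
l=1 r=6: -13+6=-7 d=11 *, r--
l=1 r=5: -13+1=-12 d=6 *, r--
l=1 r=4: -13+-1=-14 d=4 *, r--
l=1 r=3: -13+-10=-23 d=5, l++
l=2 r=3: -12+-10=-22 d=4, l++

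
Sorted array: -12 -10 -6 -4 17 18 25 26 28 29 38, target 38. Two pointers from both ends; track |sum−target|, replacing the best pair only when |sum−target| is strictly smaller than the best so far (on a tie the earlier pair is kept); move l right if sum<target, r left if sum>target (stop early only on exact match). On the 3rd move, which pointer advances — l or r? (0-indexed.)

[0,10] -12+38=26 d=12 * → l++
[1,10] -10+38=28 d=10 * → l++
[2,10] -6+38=32 d=6 * → l++

l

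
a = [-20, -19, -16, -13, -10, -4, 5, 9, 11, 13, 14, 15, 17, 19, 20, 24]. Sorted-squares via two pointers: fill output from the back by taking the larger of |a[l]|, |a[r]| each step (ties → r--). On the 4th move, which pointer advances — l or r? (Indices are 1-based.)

r

[1,16] |-20|<=|24| out[16]=576 → r--
[1,15] |-20|<=|20| out[15]=400 → r--
[1,14] |-20|>|19| out[14]=400 → l++
[2,14] |-19|<=|19| out[13]=361 → r--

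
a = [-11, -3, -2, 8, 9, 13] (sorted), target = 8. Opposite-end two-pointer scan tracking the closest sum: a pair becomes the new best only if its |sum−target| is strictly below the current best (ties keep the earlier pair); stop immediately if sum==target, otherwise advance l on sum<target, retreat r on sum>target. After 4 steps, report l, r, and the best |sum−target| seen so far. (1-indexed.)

l=4, r=5, best |Δ|=1

[1,6] -11+13=2 d=6 * → l++
[2,6] -3+13=10 d=2 * → r--
[2,5] -3+9=6 d=2 → l++
[3,5] -2+9=7 d=1 * → l++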